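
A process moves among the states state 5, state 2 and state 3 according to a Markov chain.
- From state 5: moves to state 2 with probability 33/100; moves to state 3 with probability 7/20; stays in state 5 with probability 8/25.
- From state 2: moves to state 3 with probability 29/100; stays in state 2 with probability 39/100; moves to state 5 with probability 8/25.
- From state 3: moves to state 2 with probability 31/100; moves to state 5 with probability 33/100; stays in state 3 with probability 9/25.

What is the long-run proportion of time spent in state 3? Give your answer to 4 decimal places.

0.3327

Let the stationary distribution be π with π = πP and π_1 + π_2 + π_3 = 1.
π_1 = 0.32·π_1 + 0.32·π_2 + 0.33·π_3
π_2 = 0.33·π_1 + 0.39·π_2 + 0.31·π_3
Solving with the normalization constraint gives π = (0.3233, 0.3440, 0.3327).
So the stationary probability of state 3 is 0.3327.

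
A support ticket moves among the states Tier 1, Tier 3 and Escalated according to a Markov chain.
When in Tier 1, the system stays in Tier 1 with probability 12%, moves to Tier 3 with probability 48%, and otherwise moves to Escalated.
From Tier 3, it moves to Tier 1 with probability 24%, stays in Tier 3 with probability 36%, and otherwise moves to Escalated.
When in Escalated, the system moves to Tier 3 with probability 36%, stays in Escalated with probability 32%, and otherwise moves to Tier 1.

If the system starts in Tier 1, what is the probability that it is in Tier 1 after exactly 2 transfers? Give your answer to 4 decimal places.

Sum over the intermediate state after 1 transfer:
P = P(Tier 1→Tier 1)·P(Tier 1→Tier 1) + P(Tier 1→Tier 3)·P(Tier 3→Tier 1) + P(Tier 1→Escalated)·P(Escalated→Tier 1)
  = 0.12×0.12 + 0.48×0.24 + 0.4×0.32
  = 0.0144 + 0.1152 + 0.1280 = 0.2576

0.2576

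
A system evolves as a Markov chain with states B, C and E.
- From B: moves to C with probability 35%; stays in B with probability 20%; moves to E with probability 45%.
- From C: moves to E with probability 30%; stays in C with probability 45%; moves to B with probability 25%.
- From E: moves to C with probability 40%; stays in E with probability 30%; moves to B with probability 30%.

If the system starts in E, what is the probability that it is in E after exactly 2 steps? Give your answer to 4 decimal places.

0.3450

Sum over the intermediate state after 1 step:
P = P(E→B)·P(B→E) + P(E→C)·P(C→E) + P(E→E)·P(E→E)
  = 0.3×0.45 + 0.4×0.3 + 0.3×0.3
  = 0.1350 + 0.1200 + 0.0900 = 0.3450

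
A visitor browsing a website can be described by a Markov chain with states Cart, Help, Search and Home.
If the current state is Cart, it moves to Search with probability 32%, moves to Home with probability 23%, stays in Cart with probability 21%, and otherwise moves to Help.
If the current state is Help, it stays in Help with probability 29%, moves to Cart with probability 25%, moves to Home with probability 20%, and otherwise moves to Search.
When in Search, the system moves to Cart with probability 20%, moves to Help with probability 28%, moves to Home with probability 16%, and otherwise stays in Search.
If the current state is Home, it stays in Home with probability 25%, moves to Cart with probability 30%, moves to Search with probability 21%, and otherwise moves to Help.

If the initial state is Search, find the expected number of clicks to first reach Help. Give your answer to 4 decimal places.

Let t(s) be the expected number of clicks to first reach Help from state s, with t(Help) = 0. Conditioning on the first click:
t(Cart) = 1 + 0.21·t(Cart) + 0.32·t(Search) + 0.23·t(Home)
t(Search) = 1 + 0.2·t(Cart) + 0.36·t(Search) + 0.16·t(Home)
t(Home) = 1 + 0.3·t(Cart) + 0.21·t(Search) + 0.25·t(Home)
Solving: t(Cart) = 3.9626, t(Search) = 3.7961, t(Home) = 3.9813.
Expected clicks from Search to Help: 3.7961.

3.7961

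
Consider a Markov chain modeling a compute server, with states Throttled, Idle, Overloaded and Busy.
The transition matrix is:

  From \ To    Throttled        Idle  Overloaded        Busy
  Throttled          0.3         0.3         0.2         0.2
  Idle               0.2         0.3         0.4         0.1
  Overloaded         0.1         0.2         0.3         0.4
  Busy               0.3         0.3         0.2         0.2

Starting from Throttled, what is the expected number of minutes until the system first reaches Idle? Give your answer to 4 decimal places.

Let t(s) be the expected number of minutes to first reach Idle from state s, with t(Idle) = 0. Conditioning on the first minute:
t(Throttled) = 1 + 0.3·t(Throttled) + 0.2·t(Overloaded) + 0.2·t(Busy)
t(Overloaded) = 1 + 0.1·t(Throttled) + 0.3·t(Overloaded) + 0.4·t(Busy)
t(Busy) = 1 + 0.3·t(Throttled) + 0.2·t(Overloaded) + 0.2·t(Busy)
Solving: t(Throttled) = 3.6000, t(Overloaded) = 4.0000, t(Busy) = 3.6000.
Expected minutes from Throttled to Idle: 3.6000.

3.6000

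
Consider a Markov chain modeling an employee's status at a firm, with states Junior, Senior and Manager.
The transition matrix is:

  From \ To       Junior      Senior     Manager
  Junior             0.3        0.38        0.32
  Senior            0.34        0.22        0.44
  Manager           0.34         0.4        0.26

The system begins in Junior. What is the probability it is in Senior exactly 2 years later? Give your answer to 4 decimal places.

0.3256

Sum over the intermediate state after 1 year:
P = P(Junior→Junior)·P(Junior→Senior) + P(Junior→Senior)·P(Senior→Senior) + P(Junior→Manager)·P(Manager→Senior)
  = 0.3×0.38 + 0.38×0.22 + 0.32×0.4
  = 0.1140 + 0.0836 + 0.1280 = 0.3256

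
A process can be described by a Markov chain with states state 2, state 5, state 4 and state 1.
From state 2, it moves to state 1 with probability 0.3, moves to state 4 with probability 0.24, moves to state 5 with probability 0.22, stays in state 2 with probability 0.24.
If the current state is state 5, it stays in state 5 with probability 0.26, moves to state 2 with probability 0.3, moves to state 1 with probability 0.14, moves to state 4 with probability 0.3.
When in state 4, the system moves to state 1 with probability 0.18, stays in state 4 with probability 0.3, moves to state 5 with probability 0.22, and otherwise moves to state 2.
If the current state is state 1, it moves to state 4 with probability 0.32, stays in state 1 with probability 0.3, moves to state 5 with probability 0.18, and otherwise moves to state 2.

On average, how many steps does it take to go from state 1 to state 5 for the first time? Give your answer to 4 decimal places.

4.9662

Let t(s) be the expected number of steps to first reach state 5 from state s, with t(state 5) = 0. Conditioning on the first step:
t(state 2) = 1 + 0.24·t(state 2) + 0.24·t(state 4) + 0.3·t(state 1)
t(state 4) = 1 + 0.3·t(state 2) + 0.3·t(state 4) + 0.18·t(state 1)
t(state 1) = 1 + 0.2·t(state 2) + 0.32·t(state 4) + 0.3·t(state 1)
Solving: t(state 2) = 4.7770, t(state 4) = 4.7529, t(state 1) = 4.9662.
Expected steps from state 1 to state 5: 4.9662.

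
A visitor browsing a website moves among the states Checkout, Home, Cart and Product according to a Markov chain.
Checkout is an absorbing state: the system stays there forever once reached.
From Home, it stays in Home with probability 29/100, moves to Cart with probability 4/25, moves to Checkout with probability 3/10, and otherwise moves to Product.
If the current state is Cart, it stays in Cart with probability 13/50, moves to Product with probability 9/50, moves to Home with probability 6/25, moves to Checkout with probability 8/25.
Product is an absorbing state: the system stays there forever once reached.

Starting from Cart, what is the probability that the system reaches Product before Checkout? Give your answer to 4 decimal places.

0.3856

Let h(s) be the probability of absorption at Product starting from transient state s. Then h(Product) = 1 and h(Checkout) = 0. By first-step analysis:
h(Home) = 0.3·0 + 0.29·h(Home) + 0.16·h(Cart) + 0.25·1
h(Cart) = 0.32·0 + 0.24·h(Home) + 0.26·h(Cart) + 0.18·1
Solving: h(Home) = 0.4390, h(Cart) = 0.3856.
Starting from Cart, the probability is 0.3856.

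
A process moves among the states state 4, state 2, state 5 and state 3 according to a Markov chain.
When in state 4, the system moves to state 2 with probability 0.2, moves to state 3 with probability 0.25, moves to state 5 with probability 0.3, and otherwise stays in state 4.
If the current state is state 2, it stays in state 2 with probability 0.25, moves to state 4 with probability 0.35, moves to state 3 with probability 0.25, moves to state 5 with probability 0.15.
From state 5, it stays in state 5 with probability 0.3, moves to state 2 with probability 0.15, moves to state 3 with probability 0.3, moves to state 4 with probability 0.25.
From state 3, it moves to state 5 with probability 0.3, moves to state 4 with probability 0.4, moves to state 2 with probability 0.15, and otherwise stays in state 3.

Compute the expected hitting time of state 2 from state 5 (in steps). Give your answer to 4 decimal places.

Let t(s) be the expected number of steps to first reach state 2 from state s, with t(state 2) = 0. Conditioning on the first step:
t(state 4) = 1 + 0.25·t(state 4) + 0.3·t(state 5) + 0.25·t(state 3)
t(state 5) = 1 + 0.25·t(state 4) + 0.3·t(state 5) + 0.3·t(state 3)
t(state 3) = 1 + 0.4·t(state 4) + 0.3·t(state 5) + 0.15·t(state 3)
Solving: t(state 4) = 5.7819, t(state 5) = 6.0841, t(state 3) = 6.0447.
Expected steps from state 5 to state 2: 6.0841.

6.0841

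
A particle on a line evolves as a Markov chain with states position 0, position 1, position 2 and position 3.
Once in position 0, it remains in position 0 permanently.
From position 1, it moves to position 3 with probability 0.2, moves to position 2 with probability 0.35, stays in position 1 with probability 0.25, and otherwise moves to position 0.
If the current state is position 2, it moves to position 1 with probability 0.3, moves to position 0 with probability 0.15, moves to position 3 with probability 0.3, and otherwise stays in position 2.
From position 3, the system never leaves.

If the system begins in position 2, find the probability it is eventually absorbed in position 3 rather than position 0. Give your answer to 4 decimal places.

Let h(s) be the probability of absorption at position 3 starting from transient state s. Then h(position 3) = 1 and h(position 0) = 0. By first-step analysis:
h(position 1) = 0.2·0 + 0.25·h(position 1) + 0.35·h(position 2) + 0.2·1
h(position 2) = 0.15·0 + 0.3·h(position 1) + 0.25·h(position 2) + 0.3·1
Solving: h(position 1) = 0.5574, h(position 2) = 0.6230.
Starting from position 2, the probability is 0.6230.

0.6230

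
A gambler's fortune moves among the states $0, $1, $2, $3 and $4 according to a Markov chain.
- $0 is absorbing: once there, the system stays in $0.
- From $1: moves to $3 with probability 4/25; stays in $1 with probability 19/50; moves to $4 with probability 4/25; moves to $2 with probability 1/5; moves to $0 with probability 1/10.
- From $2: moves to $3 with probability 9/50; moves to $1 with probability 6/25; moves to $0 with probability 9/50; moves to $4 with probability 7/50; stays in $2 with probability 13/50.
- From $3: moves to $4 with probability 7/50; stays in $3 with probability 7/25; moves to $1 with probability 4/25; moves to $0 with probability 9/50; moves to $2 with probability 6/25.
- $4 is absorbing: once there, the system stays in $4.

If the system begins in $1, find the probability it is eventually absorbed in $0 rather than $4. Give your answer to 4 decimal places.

Let h(s) be the probability of absorption at $0 starting from transient state s. Then h($0) = 1 and h($4) = 0. By first-step analysis:
h($1) = 0.1·1 + 0.38·h($1) + 0.2·h($2) + 0.16·h($3) + 0.16·0
h($2) = 0.18·1 + 0.24·h($1) + 0.26·h($2) + 0.18·h($3) + 0.14·0
h($3) = 0.18·1 + 0.16·h($1) + 0.24·h($2) + 0.28·h($3) + 0.14·0
Solving: h($1) = 0.4662, h($2) = 0.5228, h($3) = 0.5279.
Starting from $1, the probability is 0.4662.

0.4662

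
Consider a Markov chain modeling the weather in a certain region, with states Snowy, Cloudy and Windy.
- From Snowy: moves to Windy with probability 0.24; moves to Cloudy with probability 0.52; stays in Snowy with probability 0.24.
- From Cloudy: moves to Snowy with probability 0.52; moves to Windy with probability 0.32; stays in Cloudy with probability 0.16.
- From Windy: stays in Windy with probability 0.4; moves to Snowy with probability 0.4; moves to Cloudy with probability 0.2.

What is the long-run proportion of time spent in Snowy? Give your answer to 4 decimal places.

Let the stationary distribution be π with π = πP and π_1 + π_2 + π_3 = 1.
π_1 = 0.24·π_1 + 0.52·π_2 + 0.4·π_3
π_2 = 0.52·π_1 + 0.16·π_2 + 0.2·π_3
Solving with the normalization constraint gives π = (0.3767, 0.3082, 0.3151).
So the stationary probability of Snowy is 0.3767.

0.3767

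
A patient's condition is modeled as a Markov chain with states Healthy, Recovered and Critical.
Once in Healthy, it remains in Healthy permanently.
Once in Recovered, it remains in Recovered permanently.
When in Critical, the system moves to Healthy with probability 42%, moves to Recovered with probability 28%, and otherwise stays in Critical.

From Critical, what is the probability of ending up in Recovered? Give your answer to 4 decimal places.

Let h(s) be the probability of absorption at Recovered starting from transient state s. Then h(Recovered) = 1 and h(Healthy) = 0. By first-step analysis:
h(Critical) = 0.42·0 + 0.28·1 + 0.3·h(Critical)
Solving: h(Critical) = 0.4000.
Starting from Critical, the probability is 0.4000.

0.4000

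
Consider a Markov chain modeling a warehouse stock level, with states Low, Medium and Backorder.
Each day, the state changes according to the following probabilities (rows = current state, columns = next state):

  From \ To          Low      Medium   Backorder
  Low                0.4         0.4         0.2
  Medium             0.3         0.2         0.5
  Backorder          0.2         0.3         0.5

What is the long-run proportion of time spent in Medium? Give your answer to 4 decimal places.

0.2989

Let the stationary distribution be π with π = πP and π_1 + π_2 + π_3 = 1.
π_1 = 0.4·π_1 + 0.3·π_2 + 0.2·π_3
π_2 = 0.4·π_1 + 0.2·π_2 + 0.3·π_3
Solving with the normalization constraint gives π = (0.2874, 0.2989, 0.4138).
So the stationary probability of Medium is 0.2989.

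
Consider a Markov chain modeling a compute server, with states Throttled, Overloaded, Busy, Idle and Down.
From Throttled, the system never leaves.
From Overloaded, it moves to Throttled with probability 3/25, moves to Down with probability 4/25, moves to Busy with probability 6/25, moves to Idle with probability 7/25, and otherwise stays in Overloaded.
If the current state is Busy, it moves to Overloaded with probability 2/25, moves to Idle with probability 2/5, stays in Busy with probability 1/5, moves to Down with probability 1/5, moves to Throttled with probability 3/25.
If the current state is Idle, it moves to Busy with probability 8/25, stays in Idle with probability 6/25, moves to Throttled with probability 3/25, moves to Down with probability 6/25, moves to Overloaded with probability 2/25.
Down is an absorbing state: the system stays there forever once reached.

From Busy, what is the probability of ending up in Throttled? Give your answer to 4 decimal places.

Let h(s) be the probability of absorption at Throttled starting from transient state s. Then h(Throttled) = 1 and h(Down) = 0. By first-step analysis:
h(Overloaded) = 0.12·1 + 0.2·h(Overloaded) + 0.24·h(Busy) + 0.28·h(Idle) + 0.16·0
h(Busy) = 0.12·1 + 0.08·h(Overloaded) + 0.2·h(Busy) + 0.4·h(Idle) + 0.2·0
h(Idle) = 0.12·1 + 0.08·h(Overloaded) + 0.32·h(Busy) + 0.24·h(Idle) + 0.24·0
Solving: h(Overloaded) = 0.3821, h(Busy) = 0.3639, h(Idle) = 0.3513.
Starting from Busy, the probability is 0.3639.

0.3639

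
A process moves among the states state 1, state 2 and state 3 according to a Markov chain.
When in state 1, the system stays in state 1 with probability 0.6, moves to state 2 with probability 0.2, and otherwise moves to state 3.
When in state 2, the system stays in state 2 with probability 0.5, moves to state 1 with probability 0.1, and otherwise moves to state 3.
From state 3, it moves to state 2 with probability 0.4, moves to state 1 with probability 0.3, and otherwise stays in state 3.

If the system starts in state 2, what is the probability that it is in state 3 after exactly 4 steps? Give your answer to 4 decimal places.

0.3114

Propagate the distribution vector 4 steps from state 2.
After 0 steps: (0.0000, 1.0000, 0.0000)
After 1 step: (0.1000, 0.5000, 0.4000)
After 2 steps: (0.2300, 0.4300, 0.3400)
After 3 steps: (0.2830, 0.3970, 0.3200)
After 4 steps: (0.3055, 0.3831, 0.3114)
P(in state 3 after 4 steps) = 0.3114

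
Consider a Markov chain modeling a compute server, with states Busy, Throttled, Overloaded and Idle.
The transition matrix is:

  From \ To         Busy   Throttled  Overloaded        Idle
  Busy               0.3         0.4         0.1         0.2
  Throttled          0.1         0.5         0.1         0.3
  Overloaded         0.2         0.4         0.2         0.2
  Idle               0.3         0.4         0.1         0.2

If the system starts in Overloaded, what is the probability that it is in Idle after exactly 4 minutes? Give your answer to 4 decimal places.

0.2444

Propagate the distribution vector 4 minutes from Overloaded.
After 0 minutes: (0.0000, 0.0000, 1.0000, 0.0000)
After 1 minute: (0.2000, 0.4000, 0.2000, 0.2000)
After 2 minutes: (0.2000, 0.4400, 0.1200, 0.2400)
After 3 minutes: (0.2000, 0.4440, 0.1120, 0.2440)
After 4 minutes: (0.2000, 0.4444, 0.1112, 0.2444)
P(in Idle after 4 minutes) = 0.2444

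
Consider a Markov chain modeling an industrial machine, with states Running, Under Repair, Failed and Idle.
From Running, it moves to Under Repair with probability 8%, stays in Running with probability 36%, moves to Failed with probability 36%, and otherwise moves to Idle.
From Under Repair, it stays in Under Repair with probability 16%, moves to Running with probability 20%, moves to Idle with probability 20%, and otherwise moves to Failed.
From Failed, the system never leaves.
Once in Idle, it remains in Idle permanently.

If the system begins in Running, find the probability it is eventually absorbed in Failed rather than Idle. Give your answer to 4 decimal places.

0.6472

Let h(s) be the probability of absorption at Failed starting from transient state s. Then h(Failed) = 1 and h(Idle) = 0. By first-step analysis:
h(Running) = 0.36·h(Running) + 0.08·h(Under Repair) + 0.36·1 + 0.2·0
h(Under Repair) = 0.2·h(Running) + 0.16·h(Under Repair) + 0.44·1 + 0.2·0
Solving: h(Running) = 0.6472, h(Under Repair) = 0.6779.
Starting from Running, the probability is 0.6472.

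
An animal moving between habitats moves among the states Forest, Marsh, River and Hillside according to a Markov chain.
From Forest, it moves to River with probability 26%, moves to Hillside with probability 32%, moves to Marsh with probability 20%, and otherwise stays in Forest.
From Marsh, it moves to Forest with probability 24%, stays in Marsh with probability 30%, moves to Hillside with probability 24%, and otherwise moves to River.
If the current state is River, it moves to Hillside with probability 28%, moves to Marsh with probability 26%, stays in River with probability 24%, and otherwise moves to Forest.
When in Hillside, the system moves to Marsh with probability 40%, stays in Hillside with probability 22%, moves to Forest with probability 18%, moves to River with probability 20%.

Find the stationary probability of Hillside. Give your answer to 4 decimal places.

0.2611

Let the stationary distribution be π with π = πP and π_1 + π_2 + π_3 + π_4 = 1.
π_1 = 0.22·π_1 + 0.24·π_2 + 0.22·π_3 + 0.18·π_4
π_2 = 0.2·π_1 + 0.3·π_2 + 0.26·π_3 + 0.4·π_4
π_3 = 0.26·π_1 + 0.22·π_2 + 0.24·π_3 + 0.2·π_4
Solving with the normalization constraint gives π = (0.2155, 0.2954, 0.2280, 0.2611).
So the stationary probability of Hillside is 0.2611.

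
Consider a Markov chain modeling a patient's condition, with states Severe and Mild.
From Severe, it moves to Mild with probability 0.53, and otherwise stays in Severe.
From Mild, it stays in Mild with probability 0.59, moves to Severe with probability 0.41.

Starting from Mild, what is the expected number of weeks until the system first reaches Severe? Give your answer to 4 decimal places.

Let t(s) be the expected number of weeks to first reach Severe from state s, with t(Severe) = 0. Conditioning on the first week:
t(Mild) = 1 + 0.59·t(Mild)
Solving: t(Mild) = 2.4390.
Expected weeks from Mild to Severe: 2.4390.

2.4390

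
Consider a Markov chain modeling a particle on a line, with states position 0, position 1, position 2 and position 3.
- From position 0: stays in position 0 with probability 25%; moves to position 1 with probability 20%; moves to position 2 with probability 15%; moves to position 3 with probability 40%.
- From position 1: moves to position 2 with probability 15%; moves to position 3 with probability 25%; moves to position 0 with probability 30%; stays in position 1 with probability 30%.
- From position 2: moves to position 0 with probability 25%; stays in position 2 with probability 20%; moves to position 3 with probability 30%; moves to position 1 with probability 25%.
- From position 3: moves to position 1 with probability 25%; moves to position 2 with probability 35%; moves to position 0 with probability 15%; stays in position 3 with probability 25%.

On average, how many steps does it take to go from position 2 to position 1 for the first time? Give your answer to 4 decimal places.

Let t(s) be the expected number of steps to first reach position 1 from state s, with t(position 1) = 0. Conditioning on the first step:
t(position 0) = 1 + 0.25·t(position 0) + 0.15·t(position 2) + 0.4·t(position 3)
t(position 2) = 1 + 0.25·t(position 0) + 0.2·t(position 2) + 0.3·t(position 3)
t(position 3) = 1 + 0.15·t(position 0) + 0.35·t(position 2) + 0.25·t(position 3)
Solving: t(position 0) = 4.3907, t(position 2) = 4.1835, t(position 3) = 4.1638.
Expected steps from position 2 to position 1: 4.1835.

4.1835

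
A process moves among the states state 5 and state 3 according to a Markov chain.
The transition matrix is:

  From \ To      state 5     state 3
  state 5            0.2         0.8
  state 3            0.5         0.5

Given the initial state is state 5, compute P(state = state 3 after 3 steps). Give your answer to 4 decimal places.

Propagate the distribution vector 3 steps from state 5.
After 0 steps: (1.0000, 0.0000)
After 1 step: (0.2000, 0.8000)
After 2 steps: (0.4400, 0.5600)
After 3 steps: (0.3680, 0.6320)
P(in state 3 after 3 steps) = 0.6320

0.6320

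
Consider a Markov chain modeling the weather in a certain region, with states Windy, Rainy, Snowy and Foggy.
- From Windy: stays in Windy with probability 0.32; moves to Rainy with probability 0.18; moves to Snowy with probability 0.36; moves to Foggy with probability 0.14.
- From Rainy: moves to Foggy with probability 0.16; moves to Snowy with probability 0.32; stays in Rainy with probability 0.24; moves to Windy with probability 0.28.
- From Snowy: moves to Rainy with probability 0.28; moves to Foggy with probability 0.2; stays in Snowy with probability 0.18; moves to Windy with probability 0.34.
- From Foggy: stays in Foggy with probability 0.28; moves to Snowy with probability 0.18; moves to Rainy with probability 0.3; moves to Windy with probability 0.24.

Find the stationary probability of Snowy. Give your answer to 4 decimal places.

0.2683

Let the stationary distribution be π with π = πP and π_1 + π_2 + π_3 + π_4 = 1.
π_1 = 0.32·π_1 + 0.28·π_2 + 0.34·π_3 + 0.24·π_4
π_2 = 0.18·π_1 + 0.24·π_2 + 0.28·π_3 + 0.3·π_4
π_3 = 0.36·π_1 + 0.32·π_2 + 0.18·π_3 + 0.18·π_4
Solving with the normalization constraint gives π = (0.3006, 0.2439, 0.2683, 0.1872).
So the stationary probability of Snowy is 0.2683.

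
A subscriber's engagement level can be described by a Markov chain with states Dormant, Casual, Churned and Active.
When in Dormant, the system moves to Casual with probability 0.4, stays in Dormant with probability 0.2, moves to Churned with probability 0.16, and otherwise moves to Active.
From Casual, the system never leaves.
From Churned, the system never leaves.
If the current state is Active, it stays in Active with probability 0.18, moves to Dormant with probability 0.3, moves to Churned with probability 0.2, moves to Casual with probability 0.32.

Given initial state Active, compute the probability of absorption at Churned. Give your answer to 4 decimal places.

0.3562

Let h(s) be the probability of absorption at Churned starting from transient state s. Then h(Churned) = 1 and h(Casual) = 0. By first-step analysis:
h(Dormant) = 0.2·h(Dormant) + 0.4·0 + 0.16·1 + 0.24·h(Active)
h(Active) = 0.3·h(Dormant) + 0.32·0 + 0.2·1 + 0.18·h(Active)
Solving: h(Dormant) = 0.3068, h(Active) = 0.3562.
Starting from Active, the probability is 0.3562.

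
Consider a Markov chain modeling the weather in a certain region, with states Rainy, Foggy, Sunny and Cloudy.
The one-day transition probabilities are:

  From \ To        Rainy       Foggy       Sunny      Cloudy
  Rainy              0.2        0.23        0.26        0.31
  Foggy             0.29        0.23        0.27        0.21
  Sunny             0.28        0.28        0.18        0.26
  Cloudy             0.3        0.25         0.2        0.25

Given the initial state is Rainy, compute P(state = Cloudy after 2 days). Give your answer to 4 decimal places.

0.2554

Propagate the distribution vector 2 days from Rainy.
After 0 days: (1.0000, 0.0000, 0.0000, 0.0000)
After 1 day: (0.2000, 0.2300, 0.2600, 0.3100)
After 2 days: (0.2725, 0.2492, 0.2229, 0.2554)
P(in Cloudy after 2 days) = 0.2554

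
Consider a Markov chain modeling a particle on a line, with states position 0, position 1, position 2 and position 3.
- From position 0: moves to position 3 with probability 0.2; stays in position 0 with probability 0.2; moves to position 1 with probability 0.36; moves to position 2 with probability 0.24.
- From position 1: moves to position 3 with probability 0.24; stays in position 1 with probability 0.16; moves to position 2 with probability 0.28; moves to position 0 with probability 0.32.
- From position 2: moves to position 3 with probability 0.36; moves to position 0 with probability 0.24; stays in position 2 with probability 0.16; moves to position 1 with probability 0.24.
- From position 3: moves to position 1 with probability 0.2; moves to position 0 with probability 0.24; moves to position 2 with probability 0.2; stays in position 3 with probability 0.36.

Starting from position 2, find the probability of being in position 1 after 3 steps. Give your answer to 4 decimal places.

0.2394

Propagate the distribution vector 3 steps from position 2.
After 0 steps: (0.0000, 0.0000, 1.0000, 0.0000)
After 1 step: (0.2400, 0.2400, 0.1600, 0.3600)
After 2 steps: (0.2496, 0.2352, 0.2224, 0.2928)
After 3 steps: (0.2488, 0.2394, 0.2199, 0.2918)
P(in position 1 after 3 steps) = 0.2394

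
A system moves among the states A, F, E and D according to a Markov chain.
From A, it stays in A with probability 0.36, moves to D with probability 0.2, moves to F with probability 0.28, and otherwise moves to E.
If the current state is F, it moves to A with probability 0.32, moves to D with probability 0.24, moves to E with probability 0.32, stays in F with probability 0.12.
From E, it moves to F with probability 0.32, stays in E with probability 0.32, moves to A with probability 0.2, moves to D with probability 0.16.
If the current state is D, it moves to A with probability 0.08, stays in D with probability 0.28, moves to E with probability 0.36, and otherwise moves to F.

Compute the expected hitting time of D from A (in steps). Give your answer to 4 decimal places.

4.9885

Let t(s) be the expected number of steps to first reach D from state s, with t(D) = 0. Conditioning on the first step:
t(A) = 1 + 0.36·t(A) + 0.28·t(F) + 0.16·t(E)
t(F) = 1 + 0.32·t(A) + 0.12·t(F) + 0.32·t(E)
t(E) = 1 + 0.2·t(A) + 0.32·t(F) + 0.32·t(E)
Solving: t(A) = 4.9885, t(F) = 4.8483, t(E) = 5.2193.
Expected steps from A to D: 4.9885.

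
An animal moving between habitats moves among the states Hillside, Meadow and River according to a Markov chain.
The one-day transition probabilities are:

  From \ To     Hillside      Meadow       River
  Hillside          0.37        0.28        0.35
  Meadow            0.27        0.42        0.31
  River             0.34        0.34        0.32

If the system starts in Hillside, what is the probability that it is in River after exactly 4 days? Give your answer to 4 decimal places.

Propagate the distribution vector 4 days from Hillside.
After 0 days: (1.0000, 0.0000, 0.0000)
After 1 day: (0.3700, 0.2800, 0.3500)
After 2 days: (0.3315, 0.3402, 0.3283)
After 3 days: (0.3261, 0.3473, 0.3265)
After 4 days: (0.3255, 0.3482, 0.3263)
P(in River after 4 days) = 0.3263

0.3263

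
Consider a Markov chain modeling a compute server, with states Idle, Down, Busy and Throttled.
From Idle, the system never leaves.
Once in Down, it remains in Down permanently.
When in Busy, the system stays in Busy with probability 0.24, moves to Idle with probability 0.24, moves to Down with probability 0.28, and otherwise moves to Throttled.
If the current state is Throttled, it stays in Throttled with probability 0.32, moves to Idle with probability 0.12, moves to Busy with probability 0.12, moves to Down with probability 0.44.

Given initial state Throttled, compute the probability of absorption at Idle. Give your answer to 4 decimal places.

Let h(s) be the probability of absorption at Idle starting from transient state s. Then h(Idle) = 1 and h(Down) = 0. By first-step analysis:
h(Busy) = 0.24·1 + 0.28·0 + 0.24·h(Busy) + 0.24·h(Throttled)
h(Throttled) = 0.12·1 + 0.44·0 + 0.12·h(Busy) + 0.32·h(Throttled)
Solving: h(Busy) = 0.3934, h(Throttled) = 0.2459.
Starting from Throttled, the probability is 0.2459.

0.2459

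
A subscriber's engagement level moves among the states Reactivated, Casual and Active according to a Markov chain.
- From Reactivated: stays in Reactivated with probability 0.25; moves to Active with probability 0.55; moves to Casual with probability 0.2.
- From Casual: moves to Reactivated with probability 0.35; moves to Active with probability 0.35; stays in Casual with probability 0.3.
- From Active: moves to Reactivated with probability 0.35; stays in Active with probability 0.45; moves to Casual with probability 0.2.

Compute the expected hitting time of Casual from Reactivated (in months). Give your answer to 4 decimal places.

5.0000

Let t(s) be the expected number of months to first reach Casual from state s, with t(Casual) = 0. Conditioning on the first month:
t(Reactivated) = 1 + 0.25·t(Reactivated) + 0.55·t(Active)
t(Active) = 1 + 0.35·t(Reactivated) + 0.45·t(Active)
Solving: t(Reactivated) = 5.0000, t(Active) = 5.0000.
Expected months from Reactivated to Casual: 5.0000.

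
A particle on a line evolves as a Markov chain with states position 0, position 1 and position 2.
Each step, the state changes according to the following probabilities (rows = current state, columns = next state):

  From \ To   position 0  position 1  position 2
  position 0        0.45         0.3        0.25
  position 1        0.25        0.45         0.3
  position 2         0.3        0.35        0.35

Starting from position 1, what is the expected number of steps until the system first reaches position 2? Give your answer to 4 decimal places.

Let t(s) be the expected number of steps to first reach position 2 from state s, with t(position 2) = 0. Conditioning on the first step:
t(position 0) = 1 + 0.45·t(position 0) + 0.3·t(position 1)
t(position 1) = 1 + 0.25·t(position 0) + 0.45·t(position 1)
Solving: t(position 0) = 3.7363, t(position 1) = 3.5165.
Expected steps from position 1 to position 2: 3.5165.

3.5165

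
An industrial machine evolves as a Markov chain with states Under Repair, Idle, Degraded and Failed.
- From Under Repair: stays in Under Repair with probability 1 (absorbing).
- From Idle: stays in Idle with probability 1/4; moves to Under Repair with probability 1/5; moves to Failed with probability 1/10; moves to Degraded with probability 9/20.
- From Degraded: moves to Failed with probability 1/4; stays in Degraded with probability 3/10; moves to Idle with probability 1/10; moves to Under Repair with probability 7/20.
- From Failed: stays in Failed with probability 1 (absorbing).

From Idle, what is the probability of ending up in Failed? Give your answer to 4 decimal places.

Let h(s) be the probability of absorption at Failed starting from transient state s. Then h(Failed) = 1 and h(Under Repair) = 0. By first-step analysis:
h(Idle) = 0.2·0 + 0.25·h(Idle) + 0.45·h(Degraded) + 0.1·1
h(Degraded) = 0.35·0 + 0.1·h(Idle) + 0.3·h(Degraded) + 0.25·1
Solving: h(Idle) = 0.3802, h(Degraded) = 0.4115.
Starting from Idle, the probability is 0.3802.

0.3802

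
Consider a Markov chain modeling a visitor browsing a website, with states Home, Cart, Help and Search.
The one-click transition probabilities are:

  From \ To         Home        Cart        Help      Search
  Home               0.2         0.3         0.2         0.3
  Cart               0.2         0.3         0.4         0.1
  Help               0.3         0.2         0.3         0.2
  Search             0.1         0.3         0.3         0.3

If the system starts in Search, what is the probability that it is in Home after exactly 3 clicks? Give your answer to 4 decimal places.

0.2110

Propagate the distribution vector 3 clicks from Search.
After 0 clicks: (0.0000, 0.0000, 0.0000, 1.0000)
After 1 click: (0.1000, 0.3000, 0.3000, 0.3000)
After 2 clicks: (0.2000, 0.2700, 0.3200, 0.2100)
After 3 clicks: (0.2110, 0.2680, 0.3070, 0.2140)
P(in Home after 3 clicks) = 0.2110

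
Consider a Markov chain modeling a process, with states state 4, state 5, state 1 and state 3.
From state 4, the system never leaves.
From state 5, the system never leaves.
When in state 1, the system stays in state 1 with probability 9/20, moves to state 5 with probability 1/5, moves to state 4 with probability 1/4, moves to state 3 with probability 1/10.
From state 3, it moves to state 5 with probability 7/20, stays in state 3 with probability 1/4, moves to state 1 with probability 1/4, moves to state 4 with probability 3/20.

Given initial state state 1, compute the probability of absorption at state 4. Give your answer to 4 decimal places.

Let h(s) be the probability of absorption at state 4 starting from transient state s. Then h(state 4) = 1 and h(state 5) = 0. By first-step analysis:
h(state 1) = 0.25·1 + 0.2·0 + 0.45·h(state 1) + 0.1·h(state 3)
h(state 3) = 0.15·1 + 0.35·0 + 0.25·h(state 1) + 0.25·h(state 3)
Solving: h(state 1) = 0.5226, h(state 3) = 0.3742.
Starting from state 1, the probability is 0.5226.

0.5226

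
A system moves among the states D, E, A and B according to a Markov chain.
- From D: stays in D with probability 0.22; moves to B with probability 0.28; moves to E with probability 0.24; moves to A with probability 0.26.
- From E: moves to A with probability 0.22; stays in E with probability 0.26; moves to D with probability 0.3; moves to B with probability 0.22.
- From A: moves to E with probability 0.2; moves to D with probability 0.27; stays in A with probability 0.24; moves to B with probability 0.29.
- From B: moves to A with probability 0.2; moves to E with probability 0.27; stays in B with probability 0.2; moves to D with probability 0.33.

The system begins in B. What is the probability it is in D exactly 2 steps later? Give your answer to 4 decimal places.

0.2736

Propagate the distribution vector 2 steps from B.
After 0 steps: (0.0000, 0.0000, 0.0000, 1.0000)
After 1 step: (0.3300, 0.2700, 0.2000, 0.2000)
After 2 steps: (0.2736, 0.2434, 0.2332, 0.2498)
P(in D after 2 steps) = 0.2736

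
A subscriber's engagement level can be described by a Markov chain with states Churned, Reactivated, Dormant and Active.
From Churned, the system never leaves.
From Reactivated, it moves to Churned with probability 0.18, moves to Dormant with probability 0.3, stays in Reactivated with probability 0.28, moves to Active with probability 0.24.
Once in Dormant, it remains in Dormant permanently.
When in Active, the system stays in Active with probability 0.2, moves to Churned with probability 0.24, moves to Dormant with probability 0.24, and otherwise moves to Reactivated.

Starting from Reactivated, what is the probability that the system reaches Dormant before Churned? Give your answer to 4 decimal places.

Let h(s) be the probability of absorption at Dormant starting from transient state s. Then h(Dormant) = 1 and h(Churned) = 0. By first-step analysis:
h(Reactivated) = 0.18·0 + 0.28·h(Reactivated) + 0.3·1 + 0.24·h(Active)
h(Active) = 0.24·0 + 0.32·h(Reactivated) + 0.24·1 + 0.2·h(Active)
Solving: h(Reactivated) = 0.5962, h(Active) = 0.5385.
Starting from Reactivated, the probability is 0.5962.

0.5962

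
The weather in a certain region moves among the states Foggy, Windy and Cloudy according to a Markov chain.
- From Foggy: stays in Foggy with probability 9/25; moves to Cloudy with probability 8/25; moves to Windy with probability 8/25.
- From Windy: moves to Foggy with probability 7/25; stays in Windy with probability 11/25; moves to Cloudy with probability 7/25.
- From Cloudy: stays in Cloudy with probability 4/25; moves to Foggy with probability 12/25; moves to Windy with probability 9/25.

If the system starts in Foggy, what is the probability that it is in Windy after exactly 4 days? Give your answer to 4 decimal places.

0.3755

Propagate the distribution vector 4 days from Foggy.
After 0 days: (1.0000, 0.0000, 0.0000)
After 1 day: (0.3600, 0.3200, 0.3200)
After 2 days: (0.3728, 0.3712, 0.2560)
After 3 days: (0.3610, 0.3748, 0.2642)
After 4 days: (0.3617, 0.3755, 0.2627)
P(in Windy after 4 days) = 0.3755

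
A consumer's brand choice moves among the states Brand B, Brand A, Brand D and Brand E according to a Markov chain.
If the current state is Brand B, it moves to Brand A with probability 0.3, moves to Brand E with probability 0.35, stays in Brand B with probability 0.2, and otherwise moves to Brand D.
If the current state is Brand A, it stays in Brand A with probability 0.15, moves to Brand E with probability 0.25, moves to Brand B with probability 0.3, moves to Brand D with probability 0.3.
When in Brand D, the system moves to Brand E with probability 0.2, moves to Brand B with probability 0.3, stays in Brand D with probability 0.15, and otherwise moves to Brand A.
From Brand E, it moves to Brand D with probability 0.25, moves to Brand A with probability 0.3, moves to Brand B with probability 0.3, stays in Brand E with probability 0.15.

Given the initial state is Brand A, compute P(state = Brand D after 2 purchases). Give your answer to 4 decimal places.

Propagate the distribution vector 2 purchases from Brand A.
After 0 purchases: (0.0000, 1.0000, 0.0000, 0.0000)
After 1 purchase: (0.3000, 0.1500, 0.3000, 0.2500)
After 2 purchases: (0.2700, 0.2925, 0.1975, 0.2400)
P(in Brand D after 2 purchases) = 0.1975

0.1975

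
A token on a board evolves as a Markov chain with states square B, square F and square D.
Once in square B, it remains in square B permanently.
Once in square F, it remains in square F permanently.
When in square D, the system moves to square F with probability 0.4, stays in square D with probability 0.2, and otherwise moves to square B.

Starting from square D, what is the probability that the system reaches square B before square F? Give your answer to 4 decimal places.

Let h(s) be the probability of absorption at square B starting from transient state s. Then h(square B) = 1 and h(square F) = 0. By first-step analysis:
h(square D) = 0.4·1 + 0.4·0 + 0.2·h(square D)
Solving: h(square D) = 0.5000.
Starting from square D, the probability is 0.5000.

0.5000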